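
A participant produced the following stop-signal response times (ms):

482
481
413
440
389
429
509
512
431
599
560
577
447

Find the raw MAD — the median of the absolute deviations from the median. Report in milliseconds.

50 ms

Sorted: 389, 413, 429, 431, 440, 447, 481, 482, 509, 512, 560, 577, 599 → median = 481
|x − 481|: 1, 0, 68, 41, 92, 52, 28, 31, 50, 118, 79, 96, 34
Sorted deviations: 0, 1, 28, 31, 34, 41, 50, 52, 68, 79, 92, 96, 118 → MAD = 50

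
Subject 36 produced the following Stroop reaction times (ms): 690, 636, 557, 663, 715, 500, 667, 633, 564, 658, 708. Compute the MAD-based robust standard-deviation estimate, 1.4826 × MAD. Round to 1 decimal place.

47.4 ms

Sorted: 500, 557, 564, 633, 636, 658, 663, 667, 690, 708, 715 → median = 658
|x − 658| sorted: 0, 5, 9, 22, 25, 32, 50, 57, 94, 101, 158 → MAD = 32
Robust SD ≈ 1.4826 × 32 = 47.443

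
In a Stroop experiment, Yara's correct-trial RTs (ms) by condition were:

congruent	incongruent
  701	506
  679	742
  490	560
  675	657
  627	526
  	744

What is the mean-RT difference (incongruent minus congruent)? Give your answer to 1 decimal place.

-11.9 ms

M(congruent) = 3172/5 = 634.400
M(incongruent) = 3735/6 = 622.500
Difference = 622.500 − 634.400 = -11.900 ms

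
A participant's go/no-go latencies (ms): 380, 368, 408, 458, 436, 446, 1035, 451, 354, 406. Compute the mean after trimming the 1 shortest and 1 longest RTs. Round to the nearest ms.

419 ms

Sorted: 354, 368, 380, 406, 408, 436, 446, 451, 458, 1035
Drop lowest 1 (354) and highest 1 (1035)
Remaining (n=8): Σ = 3353, mean = 3353/8 = 419.125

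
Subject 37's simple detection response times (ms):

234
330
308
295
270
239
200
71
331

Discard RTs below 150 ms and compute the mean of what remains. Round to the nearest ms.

276 ms

Excluded: 71
Retained (n=8): Σ = 2207
Mean = 2207/8 = 275.8750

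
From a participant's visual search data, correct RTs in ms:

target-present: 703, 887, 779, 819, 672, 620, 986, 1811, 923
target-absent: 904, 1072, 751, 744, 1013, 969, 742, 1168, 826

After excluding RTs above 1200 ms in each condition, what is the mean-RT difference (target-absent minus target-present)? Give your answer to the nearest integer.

target-present: exclude 1811
M(target-present) = 6389/8 = 798.625
M(target-absent) = 8189/9 = 909.889
Difference = 909.889 − 798.625 = 111.264 ms

111 ms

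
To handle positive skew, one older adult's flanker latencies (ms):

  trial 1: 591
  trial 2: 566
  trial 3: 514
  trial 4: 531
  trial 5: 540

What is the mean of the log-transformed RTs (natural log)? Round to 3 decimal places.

ln(RT): 6.3818, 6.3386, 6.2422, 6.2748, 6.2916
Σ ln(RT) = 31.5290
Mean = 31.5290/5 = 6.30579

6.306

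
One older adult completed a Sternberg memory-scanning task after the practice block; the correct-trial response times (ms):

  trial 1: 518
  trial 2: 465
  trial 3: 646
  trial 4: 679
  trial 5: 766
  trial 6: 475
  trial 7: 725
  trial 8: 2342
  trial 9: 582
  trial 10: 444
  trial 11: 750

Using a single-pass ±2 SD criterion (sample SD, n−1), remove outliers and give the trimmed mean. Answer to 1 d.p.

n = 11, ΣRT = 8392, M = 762.909
Σ(x−M)² = 2881902.91; s = √(2881902.91/10) = 536.834
Cutoffs: 762.909 ± 2·536.834 → [-310.8, 1836.6]
Outside: 2342 → excluded.
Retained (n=10): Σ = 6050, mean = 6050/10 = 605.000

605.0 ms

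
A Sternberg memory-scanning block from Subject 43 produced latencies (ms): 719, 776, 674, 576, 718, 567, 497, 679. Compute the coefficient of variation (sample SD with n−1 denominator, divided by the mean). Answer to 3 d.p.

0.145

n = 8, Σ = 5206, M = 650.7500
Σ(x−M)² = 62447.500; s = √(62447.500/7) = 94.4514
CV = 94.4514 / 650.7500 = 0.14514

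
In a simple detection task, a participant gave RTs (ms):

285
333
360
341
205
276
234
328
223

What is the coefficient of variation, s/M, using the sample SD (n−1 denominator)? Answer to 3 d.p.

0.198

n = 9, Σ = 2585, M = 287.2222
Σ(x−M)² = 25795.556; s = √(25795.556/8) = 56.7842
CV = 56.7842 / 287.2222 = 0.19770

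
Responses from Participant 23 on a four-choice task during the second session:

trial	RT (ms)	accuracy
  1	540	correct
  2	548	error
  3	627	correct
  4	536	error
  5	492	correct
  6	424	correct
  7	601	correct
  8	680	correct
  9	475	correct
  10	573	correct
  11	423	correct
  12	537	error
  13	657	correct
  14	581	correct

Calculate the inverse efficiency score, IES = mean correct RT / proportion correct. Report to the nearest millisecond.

703 ms

Correct trials (n=11): 540, 627, 492, 424, 601, 680, 475, 573, 423, 657, 581
Mean correct RT = 6073/11 = 552.0909 ms
Proportion correct = 11/14
IES = 552.0909 / (11/14) = 702.661 ms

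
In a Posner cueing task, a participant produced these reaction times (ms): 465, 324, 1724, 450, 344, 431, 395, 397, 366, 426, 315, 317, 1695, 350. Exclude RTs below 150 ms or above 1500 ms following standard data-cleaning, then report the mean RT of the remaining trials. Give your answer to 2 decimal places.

Excluded: 1695, 1724
Retained (n=12): Σ = 4580
Mean = 4580/12 = 381.6667

381.67 ms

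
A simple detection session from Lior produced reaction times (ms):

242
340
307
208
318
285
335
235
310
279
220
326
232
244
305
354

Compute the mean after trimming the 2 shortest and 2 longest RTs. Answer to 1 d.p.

Sorted: 208, 220, 232, 235, 242, 244, 279, 285, 305, 307, 310, 318, 326, 335, 340, 354
Drop lowest 2 (208, 220) and highest 2 (340, 354)
Remaining (n=12): Σ = 3418, mean = 3418/12 = 284.833

284.8 ms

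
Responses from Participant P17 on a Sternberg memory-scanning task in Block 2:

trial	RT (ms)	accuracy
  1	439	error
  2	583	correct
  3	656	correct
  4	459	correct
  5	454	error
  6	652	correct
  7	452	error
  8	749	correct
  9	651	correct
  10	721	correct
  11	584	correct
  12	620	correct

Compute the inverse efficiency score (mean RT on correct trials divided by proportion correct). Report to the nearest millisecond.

Correct trials (n=9): 583, 656, 459, 652, 749, 651, 721, 584, 620
Mean correct RT = 5675/9 = 630.5556 ms
Proportion correct = 9/12
IES = 630.5556 / (9/12) = 840.741 ms

841 ms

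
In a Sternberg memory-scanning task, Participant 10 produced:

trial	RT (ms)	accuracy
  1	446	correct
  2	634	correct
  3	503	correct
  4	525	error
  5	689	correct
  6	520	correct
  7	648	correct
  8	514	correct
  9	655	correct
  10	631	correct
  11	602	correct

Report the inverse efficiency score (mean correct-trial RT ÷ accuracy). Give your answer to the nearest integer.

Correct trials (n=10): 446, 634, 503, 689, 520, 648, 514, 655, 631, 602
Mean correct RT = 5842/10 = 584.2000 ms
Proportion correct = 10/11
IES = 584.2000 / (10/11) = 642.620 ms

643 ms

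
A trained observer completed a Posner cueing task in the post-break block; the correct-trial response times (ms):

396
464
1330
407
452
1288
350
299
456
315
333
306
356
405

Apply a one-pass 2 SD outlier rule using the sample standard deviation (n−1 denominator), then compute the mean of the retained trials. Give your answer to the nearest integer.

n = 14, ΣRT = 7157, M = 511.214
Σ(x−M)² = 1525496.36; s = √(1525496.36/13) = 342.558
Cutoffs: 511.214 ± 2·342.558 → [-173.9, 1196.3]
Outside: 1288, 1330 → excluded.
Retained (n=12): Σ = 4539, mean = 4539/12 = 378.250

378 ms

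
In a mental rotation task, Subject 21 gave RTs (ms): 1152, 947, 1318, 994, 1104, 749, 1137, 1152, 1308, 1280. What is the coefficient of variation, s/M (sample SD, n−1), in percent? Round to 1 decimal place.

n = 10, Σ = 11141, M = 1114.1000
Σ(x−M)² = 285838.900; s = √(285838.900/9) = 178.2130
CV = 178.2130 / 1114.1000 = 0.15996 = 15.996%

16.0%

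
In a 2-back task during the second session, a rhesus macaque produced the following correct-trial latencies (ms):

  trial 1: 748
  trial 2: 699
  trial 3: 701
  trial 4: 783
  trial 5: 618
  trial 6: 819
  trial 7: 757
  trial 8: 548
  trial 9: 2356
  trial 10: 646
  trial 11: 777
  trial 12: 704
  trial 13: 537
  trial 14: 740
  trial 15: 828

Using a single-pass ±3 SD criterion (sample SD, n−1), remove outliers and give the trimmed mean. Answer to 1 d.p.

n = 15, ΣRT = 12261, M = 817.400
Σ(x−M)² = 2645441.60; s = √(2645441.60/14) = 434.695
Cutoffs: 817.400 ± 3·434.695 → [-486.7, 2121.5]
Outside: 2356 → excluded.
Retained (n=14): Σ = 9905, mean = 9905/14 = 707.500

707.5 ms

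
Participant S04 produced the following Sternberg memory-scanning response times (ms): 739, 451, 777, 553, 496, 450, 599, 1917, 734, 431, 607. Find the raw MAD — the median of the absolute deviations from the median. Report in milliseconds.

Sorted: 431, 450, 451, 496, 553, 599, 607, 734, 739, 777, 1917 → median = 599
|x − 599|: 140, 148, 178, 46, 103, 149, 0, 1318, 135, 168, 8
Sorted deviations: 0, 8, 46, 103, 135, 140, 148, 149, 168, 178, 1318 → MAD = 140

140 ms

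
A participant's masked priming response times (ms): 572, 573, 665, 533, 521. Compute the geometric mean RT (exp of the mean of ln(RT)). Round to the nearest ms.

571 ms

ln(RT): 6.3491, 6.3509, 6.4998, 6.2785, 6.2558
Mean ln(RT) = 31.7341/5 = 6.34682
Geometric mean = exp(6.34682) = 570.67 ms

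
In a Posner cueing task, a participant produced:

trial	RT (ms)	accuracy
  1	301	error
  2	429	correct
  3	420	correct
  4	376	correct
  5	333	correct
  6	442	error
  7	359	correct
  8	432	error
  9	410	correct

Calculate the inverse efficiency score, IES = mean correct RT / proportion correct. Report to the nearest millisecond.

Correct trials (n=6): 429, 420, 376, 333, 359, 410
Mean correct RT = 2327/6 = 387.8333 ms
Proportion correct = 6/9
IES = 387.8333 / (6/9) = 581.750 ms

582 ms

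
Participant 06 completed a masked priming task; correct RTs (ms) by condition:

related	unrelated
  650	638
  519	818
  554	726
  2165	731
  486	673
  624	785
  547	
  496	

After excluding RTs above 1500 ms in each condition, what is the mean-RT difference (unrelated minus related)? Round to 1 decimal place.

174.8 ms

related: exclude 2165
M(related) = 3876/7 = 553.714
M(unrelated) = 4371/6 = 728.500
Difference = 728.500 − 553.714 = 174.786 ms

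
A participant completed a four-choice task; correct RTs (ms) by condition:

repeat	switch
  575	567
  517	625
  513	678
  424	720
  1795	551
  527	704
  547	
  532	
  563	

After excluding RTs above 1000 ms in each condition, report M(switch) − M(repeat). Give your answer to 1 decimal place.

repeat: exclude 1795
M(repeat) = 4198/8 = 524.750
M(switch) = 3845/6 = 640.833
Difference = 640.833 − 524.750 = 116.083 ms

116.1 ms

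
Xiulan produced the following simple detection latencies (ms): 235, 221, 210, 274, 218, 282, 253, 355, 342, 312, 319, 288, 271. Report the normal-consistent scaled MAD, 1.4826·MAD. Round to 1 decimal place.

57.8 ms

Sorted: 210, 218, 221, 235, 253, 271, 274, 282, 288, 312, 319, 342, 355 → median = 274
|x − 274| sorted: 0, 3, 8, 14, 21, 38, 39, 45, 53, 56, 64, 68, 81 → MAD = 39
Robust SD ≈ 1.4826 × 39 = 57.821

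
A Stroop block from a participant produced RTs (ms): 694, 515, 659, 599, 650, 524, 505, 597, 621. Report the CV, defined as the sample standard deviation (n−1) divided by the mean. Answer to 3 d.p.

0.114

n = 9, Σ = 5364, M = 596.0000
Σ(x−M)² = 37150.000; s = √(37150.000/8) = 68.1451
CV = 68.1451 / 596.0000 = 0.11434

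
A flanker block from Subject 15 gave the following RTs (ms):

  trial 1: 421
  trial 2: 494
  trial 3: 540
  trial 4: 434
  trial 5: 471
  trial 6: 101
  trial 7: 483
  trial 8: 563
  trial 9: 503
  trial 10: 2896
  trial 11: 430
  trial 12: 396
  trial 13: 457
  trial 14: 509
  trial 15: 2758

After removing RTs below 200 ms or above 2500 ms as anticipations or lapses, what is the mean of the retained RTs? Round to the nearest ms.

Excluded: 101, 2758, 2896
Retained (n=12): Σ = 5701
Mean = 5701/12 = 475.0833

475 ms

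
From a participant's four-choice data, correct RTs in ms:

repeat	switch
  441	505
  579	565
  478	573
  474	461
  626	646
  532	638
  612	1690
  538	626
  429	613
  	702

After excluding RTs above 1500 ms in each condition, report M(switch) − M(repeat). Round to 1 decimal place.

68.9 ms

switch: exclude 1690
M(repeat) = 4709/9 = 523.222
M(switch) = 5329/9 = 592.111
Difference = 592.111 − 523.222 = 68.889 ms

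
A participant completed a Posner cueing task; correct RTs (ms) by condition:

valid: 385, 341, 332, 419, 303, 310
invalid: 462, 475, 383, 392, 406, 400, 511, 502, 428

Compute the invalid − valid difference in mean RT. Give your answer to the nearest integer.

92 ms

M(valid) = 2090/6 = 348.333
M(invalid) = 3959/9 = 439.889
Difference = 439.889 − 348.333 = 91.556 ms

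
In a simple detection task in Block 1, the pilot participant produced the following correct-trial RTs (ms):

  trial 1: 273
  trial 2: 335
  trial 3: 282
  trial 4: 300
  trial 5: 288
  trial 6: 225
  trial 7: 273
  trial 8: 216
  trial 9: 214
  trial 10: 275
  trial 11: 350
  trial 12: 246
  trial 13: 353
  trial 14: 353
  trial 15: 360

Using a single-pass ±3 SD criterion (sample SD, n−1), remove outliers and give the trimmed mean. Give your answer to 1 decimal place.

289.5 ms

n = 15, ΣRT = 4343, M = 289.533
Σ(x−M)² = 36843.73; s = √(36843.73/14) = 51.300
Cutoffs: 289.533 ± 3·51.300 → [135.6, 443.4]
No RTs fall outside the cutoffs; all 15 retained. Mean = 4343/15 = 289.533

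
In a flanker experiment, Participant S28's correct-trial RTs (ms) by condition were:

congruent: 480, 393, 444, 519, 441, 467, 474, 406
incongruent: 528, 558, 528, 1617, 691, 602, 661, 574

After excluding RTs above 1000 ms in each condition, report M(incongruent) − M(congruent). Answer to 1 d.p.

138.7 ms

incongruent: exclude 1617
M(congruent) = 3624/8 = 453.000
M(incongruent) = 4142/7 = 591.714
Difference = 591.714 − 453.000 = 138.714 ms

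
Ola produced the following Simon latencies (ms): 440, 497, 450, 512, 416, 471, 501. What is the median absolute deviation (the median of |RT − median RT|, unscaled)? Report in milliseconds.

30 ms

Sorted: 416, 440, 450, 471, 497, 501, 512 → median = 471
|x − 471|: 31, 26, 21, 41, 55, 0, 30
Sorted deviations: 0, 21, 26, 30, 31, 41, 55 → MAD = 30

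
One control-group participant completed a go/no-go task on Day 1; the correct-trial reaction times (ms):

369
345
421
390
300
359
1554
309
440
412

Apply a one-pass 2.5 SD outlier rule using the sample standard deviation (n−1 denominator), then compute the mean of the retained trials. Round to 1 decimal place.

n = 10, ΣRT = 4899, M = 489.900
Σ(x−M)² = 1277128.90; s = √(1277128.90/9) = 376.700
Cutoffs: 489.900 ± 2.5·376.700 → [-451.9, 1431.7]
Outside: 1554 → excluded.
Retained (n=9): Σ = 3345, mean = 3345/9 = 371.667

371.7 ms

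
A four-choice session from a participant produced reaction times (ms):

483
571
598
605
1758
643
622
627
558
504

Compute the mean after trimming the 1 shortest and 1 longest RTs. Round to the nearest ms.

591 ms

Sorted: 483, 504, 558, 571, 598, 605, 622, 627, 643, 1758
Drop lowest 1 (483) and highest 1 (1758)
Remaining (n=8): Σ = 4728, mean = 4728/8 = 591.000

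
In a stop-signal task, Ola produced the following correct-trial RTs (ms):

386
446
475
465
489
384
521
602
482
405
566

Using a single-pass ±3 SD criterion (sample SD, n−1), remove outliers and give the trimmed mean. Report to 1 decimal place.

474.6 ms

n = 11, ΣRT = 5221, M = 474.636
Σ(x−M)² = 48812.55; s = √(48812.55/10) = 69.866
Cutoffs: 474.636 ± 3·69.866 → [265.0, 684.2]
No RTs fall outside the cutoffs; all 11 retained. Mean = 5221/11 = 474.636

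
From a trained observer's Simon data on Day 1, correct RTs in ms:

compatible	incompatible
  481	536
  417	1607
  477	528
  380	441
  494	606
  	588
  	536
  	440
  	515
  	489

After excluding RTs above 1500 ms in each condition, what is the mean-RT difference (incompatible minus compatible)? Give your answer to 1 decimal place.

incompatible: exclude 1607
M(compatible) = 2249/5 = 449.800
M(incompatible) = 4679/9 = 519.889
Difference = 519.889 − 449.800 = 70.089 ms

70.1 ms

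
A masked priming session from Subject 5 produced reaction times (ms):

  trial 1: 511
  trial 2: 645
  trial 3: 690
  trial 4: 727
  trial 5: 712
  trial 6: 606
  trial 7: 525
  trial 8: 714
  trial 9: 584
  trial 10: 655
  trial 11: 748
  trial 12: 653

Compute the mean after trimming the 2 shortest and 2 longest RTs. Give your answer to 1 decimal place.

657.4 ms

Sorted: 511, 525, 584, 606, 645, 653, 655, 690, 712, 714, 727, 748
Drop lowest 2 (511, 525) and highest 2 (727, 748)
Remaining (n=8): Σ = 5259, mean = 5259/8 = 657.375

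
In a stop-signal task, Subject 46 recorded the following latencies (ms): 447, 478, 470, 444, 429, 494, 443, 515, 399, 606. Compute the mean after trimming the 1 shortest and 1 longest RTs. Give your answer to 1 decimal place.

465.0 ms

Sorted: 399, 429, 443, 444, 447, 470, 478, 494, 515, 606
Drop lowest 1 (399) and highest 1 (606)
Remaining (n=8): Σ = 3720, mean = 3720/8 = 465.000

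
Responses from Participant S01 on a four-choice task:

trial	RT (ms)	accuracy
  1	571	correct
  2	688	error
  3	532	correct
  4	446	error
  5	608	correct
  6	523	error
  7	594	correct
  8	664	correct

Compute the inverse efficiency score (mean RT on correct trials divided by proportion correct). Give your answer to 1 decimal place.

950.1 ms

Correct trials (n=5): 571, 532, 608, 594, 664
Mean correct RT = 2969/5 = 593.8000 ms
Proportion correct = 5/8
IES = 593.8000 / (5/8) = 950.080 ms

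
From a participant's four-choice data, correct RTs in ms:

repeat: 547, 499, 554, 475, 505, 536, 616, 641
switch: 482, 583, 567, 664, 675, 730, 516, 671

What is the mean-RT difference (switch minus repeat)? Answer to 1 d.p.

M(repeat) = 4373/8 = 546.625
M(switch) = 4888/8 = 611.000
Difference = 611.000 − 546.625 = 64.375 ms

64.4 ms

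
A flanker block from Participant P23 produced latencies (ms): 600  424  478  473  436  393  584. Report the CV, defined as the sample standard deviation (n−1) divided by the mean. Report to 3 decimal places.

0.164

n = 7, Σ = 3388, M = 484.0000
Σ(x−M)² = 37798.000; s = √(37798.000/6) = 79.3704
CV = 79.3704 / 484.0000 = 0.16399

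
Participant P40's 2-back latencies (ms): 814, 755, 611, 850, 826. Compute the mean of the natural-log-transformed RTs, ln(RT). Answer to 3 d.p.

6.641

ln(RT): 6.7020, 6.6267, 6.4151, 6.7452, 6.7166
Σ ln(RT) = 33.2056
Mean = 33.2056/5 = 6.64112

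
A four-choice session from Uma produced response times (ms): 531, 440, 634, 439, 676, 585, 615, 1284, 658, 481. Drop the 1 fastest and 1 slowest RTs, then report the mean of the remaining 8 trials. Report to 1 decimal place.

577.5 ms

Sorted: 439, 440, 481, 531, 585, 615, 634, 658, 676, 1284
Drop lowest 1 (439) and highest 1 (1284)
Remaining (n=8): Σ = 4620, mean = 4620/8 = 577.500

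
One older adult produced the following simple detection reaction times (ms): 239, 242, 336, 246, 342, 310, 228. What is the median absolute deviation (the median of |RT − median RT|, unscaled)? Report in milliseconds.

Sorted: 228, 239, 242, 246, 310, 336, 342 → median = 246
|x − 246|: 7, 4, 90, 0, 96, 64, 18
Sorted deviations: 0, 4, 7, 18, 64, 90, 96 → MAD = 18

18 ms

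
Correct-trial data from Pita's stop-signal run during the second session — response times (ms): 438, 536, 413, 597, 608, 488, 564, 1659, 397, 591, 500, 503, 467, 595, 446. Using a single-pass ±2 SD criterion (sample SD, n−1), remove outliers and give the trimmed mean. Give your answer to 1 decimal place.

510.2 ms

n = 15, ΣRT = 8802, M = 586.800
Σ(x−M)² = 1300218.40; s = √(1300218.40/14) = 304.750
Cutoffs: 586.800 ± 2·304.750 → [-22.7, 1196.3]
Outside: 1659 → excluded.
Retained (n=14): Σ = 7143, mean = 7143/14 = 510.214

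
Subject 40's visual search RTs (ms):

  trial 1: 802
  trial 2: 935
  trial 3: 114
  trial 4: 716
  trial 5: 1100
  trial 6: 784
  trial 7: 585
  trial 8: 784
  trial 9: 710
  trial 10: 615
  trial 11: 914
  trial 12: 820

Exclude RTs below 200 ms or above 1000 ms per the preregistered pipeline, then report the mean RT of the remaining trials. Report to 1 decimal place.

766.5 ms

Excluded: 114, 1100
Retained (n=10): Σ = 7665
Mean = 7665/10 = 766.5000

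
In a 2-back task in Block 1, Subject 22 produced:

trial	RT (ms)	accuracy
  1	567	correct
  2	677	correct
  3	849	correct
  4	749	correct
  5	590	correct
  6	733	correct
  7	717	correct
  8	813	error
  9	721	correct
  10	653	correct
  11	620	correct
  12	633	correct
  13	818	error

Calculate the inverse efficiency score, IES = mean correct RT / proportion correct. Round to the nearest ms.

807 ms

Correct trials (n=11): 567, 677, 849, 749, 590, 733, 717, 721, 653, 620, 633
Mean correct RT = 7509/11 = 682.6364 ms
Proportion correct = 11/13
IES = 682.6364 / (11/13) = 806.752 ms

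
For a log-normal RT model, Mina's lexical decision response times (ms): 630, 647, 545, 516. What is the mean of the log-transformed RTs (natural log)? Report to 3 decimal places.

6.366

ln(RT): 6.4457, 6.4723, 6.3008, 6.2461
Σ ln(RT) = 25.4650
Mean = 25.4650/4 = 6.36624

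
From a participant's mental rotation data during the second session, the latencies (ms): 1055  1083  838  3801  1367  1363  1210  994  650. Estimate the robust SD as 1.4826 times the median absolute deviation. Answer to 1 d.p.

Sorted: 650, 838, 994, 1055, 1083, 1210, 1363, 1367, 3801 → median = 1083
|x − 1083| sorted: 0, 28, 89, 127, 245, 280, 284, 433, 2718 → MAD = 245
Robust SD ≈ 1.4826 × 245 = 363.237

363.2 ms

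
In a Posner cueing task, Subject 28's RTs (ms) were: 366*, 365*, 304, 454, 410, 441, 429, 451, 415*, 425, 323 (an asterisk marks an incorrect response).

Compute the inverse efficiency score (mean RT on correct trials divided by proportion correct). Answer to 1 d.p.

556.4 ms

Correct trials (n=8): 304, 454, 410, 441, 429, 451, 425, 323
Mean correct RT = 3237/8 = 404.6250 ms
Proportion correct = 8/11
IES = 404.6250 / (8/11) = 556.359 ms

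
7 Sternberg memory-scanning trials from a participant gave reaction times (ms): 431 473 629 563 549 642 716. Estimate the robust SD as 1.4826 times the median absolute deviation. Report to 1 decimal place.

Sorted: 431, 473, 549, 563, 629, 642, 716 → median = 563
|x − 563| sorted: 0, 14, 66, 79, 90, 132, 153 → MAD = 79
Robust SD ≈ 1.4826 × 79 = 117.125

117.1 ms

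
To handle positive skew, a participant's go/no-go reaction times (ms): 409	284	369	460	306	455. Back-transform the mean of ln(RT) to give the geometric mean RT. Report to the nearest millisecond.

374 ms

ln(RT): 6.0137, 5.6490, 5.9108, 6.1312, 5.7236, 6.1203
Mean ln(RT) = 35.5486/6 = 5.92477
Geometric mean = exp(5.92477) = 374.19 ms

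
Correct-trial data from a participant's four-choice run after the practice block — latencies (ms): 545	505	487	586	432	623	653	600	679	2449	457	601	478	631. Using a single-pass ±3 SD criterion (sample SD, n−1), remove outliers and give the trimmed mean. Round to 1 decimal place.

n = 14, ΣRT = 9726, M = 694.714
Σ(x−M)² = 3392322.86; s = √(3392322.86/13) = 510.831
Cutoffs: 694.714 ± 3·510.831 → [-837.8, 2227.2]
Outside: 2449 → excluded.
Retained (n=13): Σ = 7277, mean = 7277/13 = 559.769

559.8 ms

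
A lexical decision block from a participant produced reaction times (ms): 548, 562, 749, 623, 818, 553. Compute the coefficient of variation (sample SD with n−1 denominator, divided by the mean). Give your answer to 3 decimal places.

n = 6, Σ = 3853, M = 642.1667
Σ(x−M)² = 65942.833; s = √(65942.833/5) = 114.8415
CV = 114.8415 / 642.1667 = 0.17883

0.179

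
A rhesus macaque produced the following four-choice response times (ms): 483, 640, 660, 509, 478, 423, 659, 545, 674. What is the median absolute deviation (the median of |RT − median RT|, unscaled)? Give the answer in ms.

Sorted: 423, 478, 483, 509, 545, 640, 659, 660, 674 → median = 545
|x − 545|: 62, 95, 115, 36, 67, 122, 114, 0, 129
Sorted deviations: 0, 36, 62, 67, 95, 114, 115, 122, 129 → MAD = 95

95 ms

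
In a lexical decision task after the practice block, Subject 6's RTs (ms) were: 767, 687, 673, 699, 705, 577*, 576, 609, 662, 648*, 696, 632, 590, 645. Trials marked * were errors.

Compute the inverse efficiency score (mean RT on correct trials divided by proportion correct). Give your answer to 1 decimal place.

Correct trials (n=12): 767, 687, 673, 699, 705, 576, 609, 662, 696, 632, 590, 645
Mean correct RT = 7941/12 = 661.7500 ms
Proportion correct = 12/14
IES = 661.7500 / (12/14) = 772.042 ms

772.0 ms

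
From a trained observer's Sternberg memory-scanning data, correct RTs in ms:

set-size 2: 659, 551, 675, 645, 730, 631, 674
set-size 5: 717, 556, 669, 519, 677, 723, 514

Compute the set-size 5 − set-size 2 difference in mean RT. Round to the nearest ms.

-27 ms

M(set-size 2) = 4565/7 = 652.143
M(set-size 5) = 4375/7 = 625.000
Difference = 625.000 − 652.143 = -27.143 ms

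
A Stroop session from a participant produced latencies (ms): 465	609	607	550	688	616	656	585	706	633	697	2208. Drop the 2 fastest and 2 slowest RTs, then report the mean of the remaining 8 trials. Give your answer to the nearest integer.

636 ms

Sorted: 465, 550, 585, 607, 609, 616, 633, 656, 688, 697, 706, 2208
Drop lowest 2 (465, 550) and highest 2 (706, 2208)
Remaining (n=8): Σ = 5091, mean = 5091/8 = 636.375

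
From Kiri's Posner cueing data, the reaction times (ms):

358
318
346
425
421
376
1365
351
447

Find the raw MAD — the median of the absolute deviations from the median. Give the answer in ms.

45 ms

Sorted: 318, 346, 351, 358, 376, 421, 425, 447, 1365 → median = 376
|x − 376|: 18, 58, 30, 49, 45, 0, 989, 25, 71
Sorted deviations: 0, 18, 25, 30, 45, 49, 58, 71, 989 → MAD = 45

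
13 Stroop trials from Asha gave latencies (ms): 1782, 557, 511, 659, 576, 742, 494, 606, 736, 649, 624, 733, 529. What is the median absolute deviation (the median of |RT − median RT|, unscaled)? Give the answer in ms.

Sorted: 494, 511, 529, 557, 576, 606, 624, 649, 659, 733, 736, 742, 1782 → median = 624
|x − 624|: 1158, 67, 113, 35, 48, 118, 130, 18, 112, 25, 0, 109, 95
Sorted deviations: 0, 18, 25, 35, 48, 67, 95, 109, 112, 113, 118, 130, 1158 → MAD = 95

95 ms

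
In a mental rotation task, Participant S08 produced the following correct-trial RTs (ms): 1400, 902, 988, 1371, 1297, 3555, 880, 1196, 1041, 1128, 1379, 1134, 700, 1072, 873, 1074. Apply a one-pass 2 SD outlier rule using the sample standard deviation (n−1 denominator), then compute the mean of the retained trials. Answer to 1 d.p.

1095.7 ms

n = 16, ΣRT = 19990, M = 1249.375
Σ(x−M)² = 6277883.75; s = √(6277883.75/15) = 646.936
Cutoffs: 1249.375 ± 2·646.936 → [-44.5, 2543.2]
Outside: 3555 → excluded.
Retained (n=15): Σ = 16435, mean = 16435/15 = 1095.667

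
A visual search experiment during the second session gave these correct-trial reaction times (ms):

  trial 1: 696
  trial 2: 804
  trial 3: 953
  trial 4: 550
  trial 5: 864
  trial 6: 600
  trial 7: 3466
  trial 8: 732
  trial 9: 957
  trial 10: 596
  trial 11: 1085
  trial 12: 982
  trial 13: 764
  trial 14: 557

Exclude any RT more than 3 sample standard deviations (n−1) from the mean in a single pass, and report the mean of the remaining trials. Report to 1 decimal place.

n = 14, ΣRT = 13606, M = 971.857
Σ(x−M)² = 7080487.71; s = √(7080487.71/13) = 738.006
Cutoffs: 971.857 ± 3·738.006 → [-1242.2, 3185.9]
Outside: 3466 → excluded.
Retained (n=13): Σ = 10140, mean = 10140/13 = 780.000

780.0 ms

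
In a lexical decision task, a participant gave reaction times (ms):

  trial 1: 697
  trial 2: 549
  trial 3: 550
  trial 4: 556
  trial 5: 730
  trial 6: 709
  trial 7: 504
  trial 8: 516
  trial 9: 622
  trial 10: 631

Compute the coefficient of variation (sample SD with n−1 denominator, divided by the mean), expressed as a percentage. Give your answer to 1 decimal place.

13.7%

n = 10, Σ = 6064, M = 606.4000
Σ(x−M)² = 62534.400; s = √(62534.400/9) = 83.3563
CV = 83.3563 / 606.4000 = 0.13746 = 13.746%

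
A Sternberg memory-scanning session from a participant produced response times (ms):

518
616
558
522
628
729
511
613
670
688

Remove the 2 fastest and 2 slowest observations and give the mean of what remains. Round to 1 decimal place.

601.2 ms

Sorted: 511, 518, 522, 558, 613, 616, 628, 670, 688, 729
Drop lowest 2 (511, 518) and highest 2 (688, 729)
Remaining (n=6): Σ = 3607, mean = 3607/6 = 601.167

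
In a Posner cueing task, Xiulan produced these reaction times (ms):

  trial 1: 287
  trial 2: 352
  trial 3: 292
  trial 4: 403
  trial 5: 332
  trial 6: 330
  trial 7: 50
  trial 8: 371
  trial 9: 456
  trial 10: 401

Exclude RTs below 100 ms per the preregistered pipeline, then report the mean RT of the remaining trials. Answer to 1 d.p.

358.2 ms

Excluded: 50
Retained (n=9): Σ = 3224
Mean = 3224/9 = 358.2222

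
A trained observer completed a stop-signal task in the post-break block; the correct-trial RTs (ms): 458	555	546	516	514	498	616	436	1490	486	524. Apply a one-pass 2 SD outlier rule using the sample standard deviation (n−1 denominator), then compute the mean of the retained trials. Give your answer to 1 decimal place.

514.9 ms

n = 11, ΣRT = 6639, M = 603.545
Σ(x−M)² = 887846.73; s = √(887846.73/10) = 297.968
Cutoffs: 603.545 ± 2·297.968 → [7.6, 1199.5]
Outside: 1490 → excluded.
Retained (n=10): Σ = 5149, mean = 5149/10 = 514.900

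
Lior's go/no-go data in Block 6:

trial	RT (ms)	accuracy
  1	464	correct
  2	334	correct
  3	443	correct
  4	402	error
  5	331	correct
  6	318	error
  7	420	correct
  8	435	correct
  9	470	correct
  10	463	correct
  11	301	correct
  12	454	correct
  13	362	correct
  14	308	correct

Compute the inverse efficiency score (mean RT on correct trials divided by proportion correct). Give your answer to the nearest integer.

Correct trials (n=12): 464, 334, 443, 331, 420, 435, 470, 463, 301, 454, 362, 308
Mean correct RT = 4785/12 = 398.7500 ms
Proportion correct = 12/14
IES = 398.7500 / (12/14) = 465.208 ms

465 ms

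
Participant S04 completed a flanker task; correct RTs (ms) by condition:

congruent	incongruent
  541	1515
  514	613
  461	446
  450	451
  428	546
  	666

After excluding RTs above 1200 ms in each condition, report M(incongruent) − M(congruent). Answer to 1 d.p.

65.6 ms

incongruent: exclude 1515
M(congruent) = 2394/5 = 478.800
M(incongruent) = 2722/5 = 544.400
Difference = 544.400 − 478.800 = 65.600 ms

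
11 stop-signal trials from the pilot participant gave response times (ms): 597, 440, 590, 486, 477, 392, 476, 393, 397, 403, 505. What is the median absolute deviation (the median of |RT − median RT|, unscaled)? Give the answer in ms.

Sorted: 392, 393, 397, 403, 440, 476, 477, 486, 505, 590, 597 → median = 476
|x − 476|: 121, 36, 114, 10, 1, 84, 0, 83, 79, 73, 29
Sorted deviations: 0, 1, 10, 29, 36, 73, 79, 83, 84, 114, 121 → MAD = 73

73 ms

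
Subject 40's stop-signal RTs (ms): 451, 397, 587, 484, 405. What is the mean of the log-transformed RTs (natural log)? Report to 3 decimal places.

6.131

ln(RT): 6.1115, 5.9839, 6.3750, 6.1821, 6.0039
Σ ln(RT) = 30.6564
Mean = 30.6564/5 = 6.13128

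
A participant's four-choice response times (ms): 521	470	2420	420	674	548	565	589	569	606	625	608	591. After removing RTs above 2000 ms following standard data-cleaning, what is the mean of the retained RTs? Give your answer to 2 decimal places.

565.50 ms

Excluded: 2420
Retained (n=12): Σ = 6786
Mean = 6786/12 = 565.5000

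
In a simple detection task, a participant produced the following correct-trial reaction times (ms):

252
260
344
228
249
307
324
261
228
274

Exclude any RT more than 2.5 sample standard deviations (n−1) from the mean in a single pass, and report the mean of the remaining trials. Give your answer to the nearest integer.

n = 10, ΣRT = 2727, M = 272.700
Σ(x−M)² = 14178.10; s = √(14178.10/9) = 39.691
Cutoffs: 272.700 ± 2.5·39.691 → [173.5, 371.9]
No RTs fall outside the cutoffs; all 10 retained. Mean = 2727/10 = 272.700

273 ms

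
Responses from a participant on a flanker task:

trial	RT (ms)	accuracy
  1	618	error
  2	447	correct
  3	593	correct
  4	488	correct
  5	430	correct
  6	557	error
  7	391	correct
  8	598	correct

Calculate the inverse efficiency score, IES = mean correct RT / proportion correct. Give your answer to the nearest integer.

Correct trials (n=6): 447, 593, 488, 430, 391, 598
Mean correct RT = 2947/6 = 491.1667 ms
Proportion correct = 6/8
IES = 491.1667 / (6/8) = 654.889 ms

655 ms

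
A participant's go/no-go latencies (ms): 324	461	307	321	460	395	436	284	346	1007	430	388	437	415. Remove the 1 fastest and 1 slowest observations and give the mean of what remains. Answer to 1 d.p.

Sorted: 284, 307, 321, 324, 346, 388, 395, 415, 430, 436, 437, 460, 461, 1007
Drop lowest 1 (284) and highest 1 (1007)
Remaining (n=12): Σ = 4720, mean = 4720/12 = 393.333

393.3 ms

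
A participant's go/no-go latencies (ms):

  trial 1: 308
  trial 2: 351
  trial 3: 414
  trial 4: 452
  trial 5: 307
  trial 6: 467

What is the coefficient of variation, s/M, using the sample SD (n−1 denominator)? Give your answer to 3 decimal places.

0.185

n = 6, Σ = 2299, M = 383.1667
Σ(x−M)² = 25202.833; s = √(25202.833/5) = 70.9969
CV = 70.9969 / 383.1667 = 0.18529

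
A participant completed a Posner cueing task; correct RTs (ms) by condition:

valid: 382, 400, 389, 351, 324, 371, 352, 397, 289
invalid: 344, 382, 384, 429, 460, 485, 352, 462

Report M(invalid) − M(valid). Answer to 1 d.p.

M(valid) = 3255/9 = 361.667
M(invalid) = 3298/8 = 412.250
Difference = 412.250 − 361.667 = 50.583 ms

50.6 ms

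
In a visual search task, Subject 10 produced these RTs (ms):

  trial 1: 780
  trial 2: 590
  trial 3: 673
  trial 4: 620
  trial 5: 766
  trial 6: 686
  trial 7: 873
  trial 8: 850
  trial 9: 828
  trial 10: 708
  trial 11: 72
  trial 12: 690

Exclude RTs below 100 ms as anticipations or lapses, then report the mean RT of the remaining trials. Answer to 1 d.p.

Excluded: 72
Retained (n=11): Σ = 8064
Mean = 8064/11 = 733.0909

733.1 ms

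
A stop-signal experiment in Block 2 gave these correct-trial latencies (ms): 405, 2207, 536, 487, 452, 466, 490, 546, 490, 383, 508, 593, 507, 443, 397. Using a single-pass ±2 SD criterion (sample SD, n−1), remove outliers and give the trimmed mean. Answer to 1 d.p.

478.8 ms

n = 15, ΣRT = 8910, M = 594.000
Σ(x−M)² = 2833884.00; s = √(2833884.00/14) = 449.911
Cutoffs: 594.000 ± 2·449.911 → [-305.8, 1493.8]
Outside: 2207 → excluded.
Retained (n=14): Σ = 6703, mean = 6703/14 = 478.786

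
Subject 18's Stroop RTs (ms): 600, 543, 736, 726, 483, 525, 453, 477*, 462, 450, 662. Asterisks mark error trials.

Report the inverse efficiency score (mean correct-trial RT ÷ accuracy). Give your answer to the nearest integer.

Correct trials (n=10): 600, 543, 736, 726, 483, 525, 453, 462, 450, 662
Mean correct RT = 5640/10 = 564.0000 ms
Proportion correct = 10/11
IES = 564.0000 / (10/11) = 620.400 ms

620 ms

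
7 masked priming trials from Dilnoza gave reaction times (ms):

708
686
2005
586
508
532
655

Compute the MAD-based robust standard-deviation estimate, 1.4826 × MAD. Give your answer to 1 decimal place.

Sorted: 508, 532, 586, 655, 686, 708, 2005 → median = 655
|x − 655| sorted: 0, 31, 53, 69, 123, 147, 1350 → MAD = 69
Robust SD ≈ 1.4826 × 69 = 102.299

102.3 ms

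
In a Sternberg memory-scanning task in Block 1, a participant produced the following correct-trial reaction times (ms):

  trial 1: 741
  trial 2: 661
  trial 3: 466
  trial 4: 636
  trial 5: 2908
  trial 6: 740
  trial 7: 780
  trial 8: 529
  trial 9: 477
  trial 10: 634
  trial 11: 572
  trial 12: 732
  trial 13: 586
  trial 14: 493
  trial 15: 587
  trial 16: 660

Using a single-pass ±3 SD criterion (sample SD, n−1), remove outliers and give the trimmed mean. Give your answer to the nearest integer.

620 ms

n = 16, ΣRT = 12202, M = 762.625
Σ(x−M)² = 5053515.75; s = √(5053515.75/15) = 580.432
Cutoffs: 762.625 ± 3·580.432 → [-978.7, 2503.9]
Outside: 2908 → excluded.
Retained (n=15): Σ = 9294, mean = 9294/15 = 619.600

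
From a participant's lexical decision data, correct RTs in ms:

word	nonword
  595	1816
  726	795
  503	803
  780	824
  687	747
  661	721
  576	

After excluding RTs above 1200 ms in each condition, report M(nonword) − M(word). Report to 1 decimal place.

131.1 ms

nonword: exclude 1816
M(word) = 4528/7 = 646.857
M(nonword) = 3890/5 = 778.000
Difference = 778.000 − 646.857 = 131.143 ms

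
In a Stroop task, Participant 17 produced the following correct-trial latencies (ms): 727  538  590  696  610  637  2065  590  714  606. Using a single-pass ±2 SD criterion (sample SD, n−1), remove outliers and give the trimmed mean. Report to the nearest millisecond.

n = 10, ΣRT = 7773, M = 777.300
Σ(x−M)² = 1875762.10; s = √(1875762.10/9) = 456.528
Cutoffs: 777.300 ± 2·456.528 → [-135.8, 1690.4]
Outside: 2065 → excluded.
Retained (n=9): Σ = 5708, mean = 5708/9 = 634.222

634 ms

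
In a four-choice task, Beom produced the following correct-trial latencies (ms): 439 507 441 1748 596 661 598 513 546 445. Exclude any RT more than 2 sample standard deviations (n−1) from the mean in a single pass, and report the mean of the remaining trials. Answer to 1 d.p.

n = 10, ΣRT = 6494, M = 649.400
Σ(x−M)² = 1391602.40; s = √(1391602.40/9) = 393.221
Cutoffs: 649.400 ± 2·393.221 → [-137.0, 1435.8]
Outside: 1748 → excluded.
Retained (n=9): Σ = 4746, mean = 4746/9 = 527.333

527.3 ms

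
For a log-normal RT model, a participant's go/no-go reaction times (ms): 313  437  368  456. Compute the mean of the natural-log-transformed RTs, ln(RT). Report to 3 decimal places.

5.964

ln(RT): 5.7462, 6.0799, 5.9081, 6.1225
Σ ln(RT) = 23.8567
Mean = 23.8567/4 = 5.96418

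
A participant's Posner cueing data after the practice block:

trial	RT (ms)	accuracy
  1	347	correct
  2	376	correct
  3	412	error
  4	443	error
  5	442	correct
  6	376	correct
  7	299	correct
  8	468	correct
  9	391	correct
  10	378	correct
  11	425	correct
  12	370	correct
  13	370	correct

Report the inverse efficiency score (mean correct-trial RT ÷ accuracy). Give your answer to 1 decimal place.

Correct trials (n=11): 347, 376, 442, 376, 299, 468, 391, 378, 425, 370, 370
Mean correct RT = 4242/11 = 385.6364 ms
Proportion correct = 11/13
IES = 385.6364 / (11/13) = 455.752 ms

455.8 ms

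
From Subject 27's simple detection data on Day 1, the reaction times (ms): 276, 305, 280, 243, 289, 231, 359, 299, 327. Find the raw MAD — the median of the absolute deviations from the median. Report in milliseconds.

16 ms

Sorted: 231, 243, 276, 280, 289, 299, 305, 327, 359 → median = 289
|x − 289|: 13, 16, 9, 46, 0, 58, 70, 10, 38
Sorted deviations: 0, 9, 10, 13, 16, 38, 46, 58, 70 → MAD = 16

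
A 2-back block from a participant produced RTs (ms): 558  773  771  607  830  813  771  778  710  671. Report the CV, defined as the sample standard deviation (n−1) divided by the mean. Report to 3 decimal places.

0.124

n = 10, Σ = 7282, M = 728.2000
Σ(x−M)² = 72965.600; s = √(72965.600/9) = 90.0405
CV = 90.0405 / 728.2000 = 0.12365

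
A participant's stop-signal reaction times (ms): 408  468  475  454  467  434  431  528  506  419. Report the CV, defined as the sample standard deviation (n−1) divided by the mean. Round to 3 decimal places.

n = 10, Σ = 4590, M = 459.0000
Σ(x−M)² = 13006.000; s = √(13006.000/9) = 38.0146
CV = 38.0146 / 459.0000 = 0.08282

0.083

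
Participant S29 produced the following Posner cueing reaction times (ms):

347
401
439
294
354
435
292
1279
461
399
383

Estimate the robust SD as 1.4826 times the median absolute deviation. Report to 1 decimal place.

Sorted: 292, 294, 347, 354, 383, 399, 401, 435, 439, 461, 1279 → median = 399
|x − 399| sorted: 0, 2, 16, 36, 40, 45, 52, 62, 105, 107, 880 → MAD = 45
Robust SD ≈ 1.4826 × 45 = 66.717

66.7 ms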